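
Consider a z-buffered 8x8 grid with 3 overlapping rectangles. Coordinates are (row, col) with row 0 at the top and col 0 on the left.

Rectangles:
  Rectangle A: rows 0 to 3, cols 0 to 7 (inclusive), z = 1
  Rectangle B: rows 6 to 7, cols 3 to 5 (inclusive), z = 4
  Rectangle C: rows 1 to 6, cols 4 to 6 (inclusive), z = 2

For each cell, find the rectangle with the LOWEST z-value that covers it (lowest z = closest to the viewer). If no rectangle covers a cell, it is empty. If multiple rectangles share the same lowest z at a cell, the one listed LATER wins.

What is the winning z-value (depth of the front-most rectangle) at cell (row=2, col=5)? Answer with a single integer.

Check cell (2,5):
  A: rows 0-3 cols 0-7 z=1 -> covers; best now A (z=1)
  B: rows 6-7 cols 3-5 -> outside (row miss)
  C: rows 1-6 cols 4-6 z=2 -> covers; best now A (z=1)
Winner: A at z=1

Answer: 1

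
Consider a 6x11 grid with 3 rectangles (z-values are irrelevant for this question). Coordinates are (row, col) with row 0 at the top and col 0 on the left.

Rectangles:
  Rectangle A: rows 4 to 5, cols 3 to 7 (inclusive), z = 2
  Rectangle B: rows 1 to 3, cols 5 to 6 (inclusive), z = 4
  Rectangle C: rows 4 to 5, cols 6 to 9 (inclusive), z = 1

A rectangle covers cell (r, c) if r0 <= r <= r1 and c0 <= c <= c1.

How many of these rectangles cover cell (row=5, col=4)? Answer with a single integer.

Answer: 1

Derivation:
Check cell (5,4):
  A: rows 4-5 cols 3-7 -> covers
  B: rows 1-3 cols 5-6 -> outside (row miss)
  C: rows 4-5 cols 6-9 -> outside (col miss)
Count covering = 1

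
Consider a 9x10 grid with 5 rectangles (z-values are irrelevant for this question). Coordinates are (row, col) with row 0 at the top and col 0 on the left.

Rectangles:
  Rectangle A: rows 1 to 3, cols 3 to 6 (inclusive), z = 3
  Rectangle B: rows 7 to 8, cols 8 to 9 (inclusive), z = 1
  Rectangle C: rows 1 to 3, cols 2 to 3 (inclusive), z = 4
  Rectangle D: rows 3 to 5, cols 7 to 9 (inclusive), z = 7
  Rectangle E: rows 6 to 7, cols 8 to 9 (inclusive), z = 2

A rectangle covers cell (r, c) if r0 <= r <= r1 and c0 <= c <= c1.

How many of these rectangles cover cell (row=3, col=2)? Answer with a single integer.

Answer: 1

Derivation:
Check cell (3,2):
  A: rows 1-3 cols 3-6 -> outside (col miss)
  B: rows 7-8 cols 8-9 -> outside (row miss)
  C: rows 1-3 cols 2-3 -> covers
  D: rows 3-5 cols 7-9 -> outside (col miss)
  E: rows 6-7 cols 8-9 -> outside (row miss)
Count covering = 1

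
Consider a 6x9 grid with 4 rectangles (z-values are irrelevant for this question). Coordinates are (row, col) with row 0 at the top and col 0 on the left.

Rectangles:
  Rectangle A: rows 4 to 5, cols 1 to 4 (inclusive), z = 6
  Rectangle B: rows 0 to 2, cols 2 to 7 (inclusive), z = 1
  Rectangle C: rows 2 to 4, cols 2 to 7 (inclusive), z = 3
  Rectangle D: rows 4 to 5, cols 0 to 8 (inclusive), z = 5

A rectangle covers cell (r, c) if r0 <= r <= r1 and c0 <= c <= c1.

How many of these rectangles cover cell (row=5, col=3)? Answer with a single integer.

Check cell (5,3):
  A: rows 4-5 cols 1-4 -> covers
  B: rows 0-2 cols 2-7 -> outside (row miss)
  C: rows 2-4 cols 2-7 -> outside (row miss)
  D: rows 4-5 cols 0-8 -> covers
Count covering = 2

Answer: 2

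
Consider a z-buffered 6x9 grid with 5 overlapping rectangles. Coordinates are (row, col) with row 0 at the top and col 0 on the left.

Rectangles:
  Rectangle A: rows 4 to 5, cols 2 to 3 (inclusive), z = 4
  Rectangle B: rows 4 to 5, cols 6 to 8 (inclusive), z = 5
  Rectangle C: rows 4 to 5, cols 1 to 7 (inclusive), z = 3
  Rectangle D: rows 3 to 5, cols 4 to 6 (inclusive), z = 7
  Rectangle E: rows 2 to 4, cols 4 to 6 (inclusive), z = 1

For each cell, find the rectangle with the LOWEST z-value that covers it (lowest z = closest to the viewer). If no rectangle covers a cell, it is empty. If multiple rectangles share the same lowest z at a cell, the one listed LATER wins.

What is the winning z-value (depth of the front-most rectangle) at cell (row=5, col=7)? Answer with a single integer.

Answer: 3

Derivation:
Check cell (5,7):
  A: rows 4-5 cols 2-3 -> outside (col miss)
  B: rows 4-5 cols 6-8 z=5 -> covers; best now B (z=5)
  C: rows 4-5 cols 1-7 z=3 -> covers; best now C (z=3)
  D: rows 3-5 cols 4-6 -> outside (col miss)
  E: rows 2-4 cols 4-6 -> outside (row miss)
Winner: C at z=3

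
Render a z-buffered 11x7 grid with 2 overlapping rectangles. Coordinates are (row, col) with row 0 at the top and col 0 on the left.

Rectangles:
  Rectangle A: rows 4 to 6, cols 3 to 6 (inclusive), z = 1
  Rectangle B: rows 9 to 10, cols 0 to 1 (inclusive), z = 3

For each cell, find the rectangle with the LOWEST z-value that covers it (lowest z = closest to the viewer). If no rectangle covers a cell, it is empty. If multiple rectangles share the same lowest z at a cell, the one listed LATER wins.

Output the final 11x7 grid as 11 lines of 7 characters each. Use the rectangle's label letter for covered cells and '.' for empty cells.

.......
.......
.......
.......
...AAAA
...AAAA
...AAAA
.......
.......
BB.....
BB.....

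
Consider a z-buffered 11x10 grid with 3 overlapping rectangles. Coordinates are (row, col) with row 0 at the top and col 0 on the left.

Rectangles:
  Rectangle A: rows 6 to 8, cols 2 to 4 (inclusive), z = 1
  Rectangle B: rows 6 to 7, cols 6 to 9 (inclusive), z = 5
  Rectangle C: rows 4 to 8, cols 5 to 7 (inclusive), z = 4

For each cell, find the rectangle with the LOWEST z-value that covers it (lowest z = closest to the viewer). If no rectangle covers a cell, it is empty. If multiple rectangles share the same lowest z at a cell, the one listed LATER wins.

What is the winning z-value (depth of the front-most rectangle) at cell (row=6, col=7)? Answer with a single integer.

Answer: 4

Derivation:
Check cell (6,7):
  A: rows 6-8 cols 2-4 -> outside (col miss)
  B: rows 6-7 cols 6-9 z=5 -> covers; best now B (z=5)
  C: rows 4-8 cols 5-7 z=4 -> covers; best now C (z=4)
Winner: C at z=4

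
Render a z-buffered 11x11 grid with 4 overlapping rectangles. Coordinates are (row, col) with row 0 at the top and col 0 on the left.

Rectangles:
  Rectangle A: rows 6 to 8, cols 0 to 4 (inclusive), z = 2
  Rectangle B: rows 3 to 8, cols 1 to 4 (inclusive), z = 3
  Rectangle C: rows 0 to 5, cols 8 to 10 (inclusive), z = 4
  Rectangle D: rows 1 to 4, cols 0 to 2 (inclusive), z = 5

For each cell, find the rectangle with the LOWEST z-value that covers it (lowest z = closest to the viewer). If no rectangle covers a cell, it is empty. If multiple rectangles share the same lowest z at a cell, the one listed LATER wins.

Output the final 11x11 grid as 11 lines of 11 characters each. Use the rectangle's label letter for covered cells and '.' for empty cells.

........CCC
DDD.....CCC
DDD.....CCC
DBBBB...CCC
DBBBB...CCC
.BBBB...CCC
AAAAA......
AAAAA......
AAAAA......
...........
...........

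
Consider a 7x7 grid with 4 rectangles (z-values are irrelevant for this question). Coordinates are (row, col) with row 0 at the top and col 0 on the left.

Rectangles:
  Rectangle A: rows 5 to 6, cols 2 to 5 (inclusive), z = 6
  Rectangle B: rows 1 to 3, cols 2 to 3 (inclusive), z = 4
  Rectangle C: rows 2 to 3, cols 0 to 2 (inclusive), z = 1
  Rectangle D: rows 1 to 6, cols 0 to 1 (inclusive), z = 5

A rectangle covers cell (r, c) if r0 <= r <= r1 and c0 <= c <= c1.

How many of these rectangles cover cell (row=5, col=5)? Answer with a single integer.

Check cell (5,5):
  A: rows 5-6 cols 2-5 -> covers
  B: rows 1-3 cols 2-3 -> outside (row miss)
  C: rows 2-3 cols 0-2 -> outside (row miss)
  D: rows 1-6 cols 0-1 -> outside (col miss)
Count covering = 1

Answer: 1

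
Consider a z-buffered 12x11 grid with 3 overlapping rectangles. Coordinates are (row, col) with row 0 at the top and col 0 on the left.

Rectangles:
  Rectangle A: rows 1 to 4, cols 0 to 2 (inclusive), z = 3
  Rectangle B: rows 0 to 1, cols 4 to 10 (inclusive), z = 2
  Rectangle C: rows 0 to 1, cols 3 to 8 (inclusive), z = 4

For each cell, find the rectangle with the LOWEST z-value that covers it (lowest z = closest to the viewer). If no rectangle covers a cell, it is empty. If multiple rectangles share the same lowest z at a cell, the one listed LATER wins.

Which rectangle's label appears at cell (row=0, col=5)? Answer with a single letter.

Answer: B

Derivation:
Check cell (0,5):
  A: rows 1-4 cols 0-2 -> outside (row miss)
  B: rows 0-1 cols 4-10 z=2 -> covers; best now B (z=2)
  C: rows 0-1 cols 3-8 z=4 -> covers; best now B (z=2)
Winner: B at z=2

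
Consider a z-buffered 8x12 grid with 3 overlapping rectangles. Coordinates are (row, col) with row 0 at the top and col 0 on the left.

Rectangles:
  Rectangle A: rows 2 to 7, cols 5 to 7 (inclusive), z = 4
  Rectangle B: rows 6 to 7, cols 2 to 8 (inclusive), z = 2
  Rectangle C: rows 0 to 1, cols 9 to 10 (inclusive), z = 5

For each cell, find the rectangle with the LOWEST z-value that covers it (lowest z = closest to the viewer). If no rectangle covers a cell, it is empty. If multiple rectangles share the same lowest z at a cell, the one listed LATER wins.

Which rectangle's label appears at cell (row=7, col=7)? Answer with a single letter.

Answer: B

Derivation:
Check cell (7,7):
  A: rows 2-7 cols 5-7 z=4 -> covers; best now A (z=4)
  B: rows 6-7 cols 2-8 z=2 -> covers; best now B (z=2)
  C: rows 0-1 cols 9-10 -> outside (row miss)
Winner: B at z=2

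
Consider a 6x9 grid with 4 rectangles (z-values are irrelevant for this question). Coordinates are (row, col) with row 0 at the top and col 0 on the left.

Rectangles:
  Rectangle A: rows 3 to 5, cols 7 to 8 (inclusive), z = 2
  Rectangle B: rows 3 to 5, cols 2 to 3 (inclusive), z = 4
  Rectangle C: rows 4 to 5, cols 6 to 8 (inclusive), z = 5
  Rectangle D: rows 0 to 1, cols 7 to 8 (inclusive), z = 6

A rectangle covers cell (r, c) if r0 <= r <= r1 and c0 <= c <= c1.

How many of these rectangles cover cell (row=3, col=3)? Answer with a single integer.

Check cell (3,3):
  A: rows 3-5 cols 7-8 -> outside (col miss)
  B: rows 3-5 cols 2-3 -> covers
  C: rows 4-5 cols 6-8 -> outside (row miss)
  D: rows 0-1 cols 7-8 -> outside (row miss)
Count covering = 1

Answer: 1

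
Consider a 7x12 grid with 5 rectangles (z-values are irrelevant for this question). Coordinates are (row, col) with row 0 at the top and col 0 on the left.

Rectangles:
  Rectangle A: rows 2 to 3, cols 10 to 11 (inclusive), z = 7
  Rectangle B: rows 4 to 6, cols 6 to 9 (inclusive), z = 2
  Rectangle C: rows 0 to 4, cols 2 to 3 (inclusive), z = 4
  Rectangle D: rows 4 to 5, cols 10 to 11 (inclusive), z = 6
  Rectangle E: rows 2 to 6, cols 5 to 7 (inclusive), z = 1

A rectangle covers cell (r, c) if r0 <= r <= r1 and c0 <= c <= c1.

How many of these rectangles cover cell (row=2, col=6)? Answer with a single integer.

Check cell (2,6):
  A: rows 2-3 cols 10-11 -> outside (col miss)
  B: rows 4-6 cols 6-9 -> outside (row miss)
  C: rows 0-4 cols 2-3 -> outside (col miss)
  D: rows 4-5 cols 10-11 -> outside (row miss)
  E: rows 2-6 cols 5-7 -> covers
Count covering = 1

Answer: 1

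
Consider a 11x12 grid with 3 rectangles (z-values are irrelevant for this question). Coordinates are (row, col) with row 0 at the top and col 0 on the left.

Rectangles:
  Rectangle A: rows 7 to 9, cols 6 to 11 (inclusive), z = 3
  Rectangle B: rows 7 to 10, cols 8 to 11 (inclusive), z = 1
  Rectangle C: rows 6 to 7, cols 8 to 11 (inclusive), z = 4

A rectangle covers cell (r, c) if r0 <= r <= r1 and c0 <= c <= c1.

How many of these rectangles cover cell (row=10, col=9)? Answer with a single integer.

Check cell (10,9):
  A: rows 7-9 cols 6-11 -> outside (row miss)
  B: rows 7-10 cols 8-11 -> covers
  C: rows 6-7 cols 8-11 -> outside (row miss)
Count covering = 1

Answer: 1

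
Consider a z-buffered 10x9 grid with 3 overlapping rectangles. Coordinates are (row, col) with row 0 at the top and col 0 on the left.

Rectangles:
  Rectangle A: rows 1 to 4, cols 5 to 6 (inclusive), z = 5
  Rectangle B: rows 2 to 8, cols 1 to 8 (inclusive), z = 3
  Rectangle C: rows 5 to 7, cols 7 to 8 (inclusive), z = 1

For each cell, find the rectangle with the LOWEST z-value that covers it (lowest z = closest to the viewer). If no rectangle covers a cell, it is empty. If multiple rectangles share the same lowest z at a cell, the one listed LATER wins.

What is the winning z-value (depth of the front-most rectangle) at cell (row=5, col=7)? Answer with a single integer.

Check cell (5,7):
  A: rows 1-4 cols 5-6 -> outside (row miss)
  B: rows 2-8 cols 1-8 z=3 -> covers; best now B (z=3)
  C: rows 5-7 cols 7-8 z=1 -> covers; best now C (z=1)
Winner: C at z=1

Answer: 1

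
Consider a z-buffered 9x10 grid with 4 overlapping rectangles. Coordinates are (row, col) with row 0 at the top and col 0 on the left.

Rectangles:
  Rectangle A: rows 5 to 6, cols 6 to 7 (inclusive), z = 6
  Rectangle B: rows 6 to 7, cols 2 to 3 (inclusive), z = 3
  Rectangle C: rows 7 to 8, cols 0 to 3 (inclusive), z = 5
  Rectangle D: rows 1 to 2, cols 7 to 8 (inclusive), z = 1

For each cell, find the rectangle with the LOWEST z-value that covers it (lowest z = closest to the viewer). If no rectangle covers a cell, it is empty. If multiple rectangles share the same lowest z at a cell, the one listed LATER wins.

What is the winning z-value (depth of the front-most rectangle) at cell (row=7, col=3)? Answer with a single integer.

Check cell (7,3):
  A: rows 5-6 cols 6-7 -> outside (row miss)
  B: rows 6-7 cols 2-3 z=3 -> covers; best now B (z=3)
  C: rows 7-8 cols 0-3 z=5 -> covers; best now B (z=3)
  D: rows 1-2 cols 7-8 -> outside (row miss)
Winner: B at z=3

Answer: 3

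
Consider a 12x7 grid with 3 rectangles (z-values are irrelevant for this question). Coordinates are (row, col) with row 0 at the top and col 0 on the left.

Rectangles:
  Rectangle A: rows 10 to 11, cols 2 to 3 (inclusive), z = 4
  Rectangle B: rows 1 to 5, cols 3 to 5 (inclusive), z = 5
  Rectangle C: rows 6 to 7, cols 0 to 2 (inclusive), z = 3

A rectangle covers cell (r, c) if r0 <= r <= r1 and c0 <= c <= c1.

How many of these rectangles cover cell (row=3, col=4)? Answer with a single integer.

Answer: 1

Derivation:
Check cell (3,4):
  A: rows 10-11 cols 2-3 -> outside (row miss)
  B: rows 1-5 cols 3-5 -> covers
  C: rows 6-7 cols 0-2 -> outside (row miss)
Count covering = 1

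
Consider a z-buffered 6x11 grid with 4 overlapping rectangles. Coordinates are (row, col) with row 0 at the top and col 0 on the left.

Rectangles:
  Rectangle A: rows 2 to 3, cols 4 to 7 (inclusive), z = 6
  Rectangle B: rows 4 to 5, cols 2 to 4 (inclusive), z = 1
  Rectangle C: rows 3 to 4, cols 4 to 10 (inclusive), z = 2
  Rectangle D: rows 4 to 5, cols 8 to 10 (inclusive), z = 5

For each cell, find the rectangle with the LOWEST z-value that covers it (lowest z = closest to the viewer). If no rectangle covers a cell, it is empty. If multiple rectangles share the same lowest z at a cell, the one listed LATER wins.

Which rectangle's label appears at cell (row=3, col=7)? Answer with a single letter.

Answer: C

Derivation:
Check cell (3,7):
  A: rows 2-3 cols 4-7 z=6 -> covers; best now A (z=6)
  B: rows 4-5 cols 2-4 -> outside (row miss)
  C: rows 3-4 cols 4-10 z=2 -> covers; best now C (z=2)
  D: rows 4-5 cols 8-10 -> outside (row miss)
Winner: C at z=2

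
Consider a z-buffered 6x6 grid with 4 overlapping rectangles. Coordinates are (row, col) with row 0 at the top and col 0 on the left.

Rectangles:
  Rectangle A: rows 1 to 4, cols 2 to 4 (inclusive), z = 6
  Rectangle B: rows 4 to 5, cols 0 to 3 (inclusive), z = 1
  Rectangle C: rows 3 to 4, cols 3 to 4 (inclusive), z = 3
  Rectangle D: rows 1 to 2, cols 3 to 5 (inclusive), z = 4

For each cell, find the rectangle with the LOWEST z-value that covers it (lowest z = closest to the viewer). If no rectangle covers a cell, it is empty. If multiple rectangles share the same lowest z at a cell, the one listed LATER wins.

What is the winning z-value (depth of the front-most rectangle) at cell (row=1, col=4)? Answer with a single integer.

Answer: 4

Derivation:
Check cell (1,4):
  A: rows 1-4 cols 2-4 z=6 -> covers; best now A (z=6)
  B: rows 4-5 cols 0-3 -> outside (row miss)
  C: rows 3-4 cols 3-4 -> outside (row miss)
  D: rows 1-2 cols 3-5 z=4 -> covers; best now D (z=4)
Winner: D at z=4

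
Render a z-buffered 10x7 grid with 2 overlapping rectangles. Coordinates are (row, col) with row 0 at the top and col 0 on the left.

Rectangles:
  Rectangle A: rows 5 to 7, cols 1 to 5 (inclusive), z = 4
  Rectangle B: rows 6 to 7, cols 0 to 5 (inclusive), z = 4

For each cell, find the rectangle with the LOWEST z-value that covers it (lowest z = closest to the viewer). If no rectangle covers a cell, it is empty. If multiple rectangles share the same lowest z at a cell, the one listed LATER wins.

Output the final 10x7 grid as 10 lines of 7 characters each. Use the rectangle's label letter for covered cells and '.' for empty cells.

.......
.......
.......
.......
.......
.AAAAA.
BBBBBB.
BBBBBB.
.......
.......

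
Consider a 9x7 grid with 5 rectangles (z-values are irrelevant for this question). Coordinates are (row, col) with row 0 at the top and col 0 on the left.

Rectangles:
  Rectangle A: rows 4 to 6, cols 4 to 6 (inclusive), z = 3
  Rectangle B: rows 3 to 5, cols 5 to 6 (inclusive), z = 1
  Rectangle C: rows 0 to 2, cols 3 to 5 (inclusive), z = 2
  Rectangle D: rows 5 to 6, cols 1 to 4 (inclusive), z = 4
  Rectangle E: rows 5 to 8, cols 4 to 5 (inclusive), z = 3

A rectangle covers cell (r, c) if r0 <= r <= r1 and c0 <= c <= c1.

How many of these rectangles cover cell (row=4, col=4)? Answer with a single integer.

Answer: 1

Derivation:
Check cell (4,4):
  A: rows 4-6 cols 4-6 -> covers
  B: rows 3-5 cols 5-6 -> outside (col miss)
  C: rows 0-2 cols 3-5 -> outside (row miss)
  D: rows 5-6 cols 1-4 -> outside (row miss)
  E: rows 5-8 cols 4-5 -> outside (row miss)
Count covering = 1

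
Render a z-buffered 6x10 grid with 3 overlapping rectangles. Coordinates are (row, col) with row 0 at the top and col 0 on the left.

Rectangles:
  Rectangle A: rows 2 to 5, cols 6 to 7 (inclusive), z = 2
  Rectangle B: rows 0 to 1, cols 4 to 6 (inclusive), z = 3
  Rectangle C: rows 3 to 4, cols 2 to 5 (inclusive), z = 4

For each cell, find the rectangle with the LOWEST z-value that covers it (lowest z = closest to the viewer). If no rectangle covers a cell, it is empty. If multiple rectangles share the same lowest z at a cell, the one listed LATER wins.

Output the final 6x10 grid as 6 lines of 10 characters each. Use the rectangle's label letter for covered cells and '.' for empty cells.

....BBB...
....BBB...
......AA..
..CCCCAA..
..CCCCAA..
......AA..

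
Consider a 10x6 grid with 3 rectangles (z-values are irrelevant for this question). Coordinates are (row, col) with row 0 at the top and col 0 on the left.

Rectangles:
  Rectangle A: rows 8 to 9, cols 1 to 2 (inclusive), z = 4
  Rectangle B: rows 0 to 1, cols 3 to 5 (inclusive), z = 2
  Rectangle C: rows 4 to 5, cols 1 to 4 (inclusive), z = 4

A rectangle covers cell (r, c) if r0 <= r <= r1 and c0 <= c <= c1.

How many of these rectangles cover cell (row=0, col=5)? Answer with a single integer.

Answer: 1

Derivation:
Check cell (0,5):
  A: rows 8-9 cols 1-2 -> outside (row miss)
  B: rows 0-1 cols 3-5 -> covers
  C: rows 4-5 cols 1-4 -> outside (row miss)
Count covering = 1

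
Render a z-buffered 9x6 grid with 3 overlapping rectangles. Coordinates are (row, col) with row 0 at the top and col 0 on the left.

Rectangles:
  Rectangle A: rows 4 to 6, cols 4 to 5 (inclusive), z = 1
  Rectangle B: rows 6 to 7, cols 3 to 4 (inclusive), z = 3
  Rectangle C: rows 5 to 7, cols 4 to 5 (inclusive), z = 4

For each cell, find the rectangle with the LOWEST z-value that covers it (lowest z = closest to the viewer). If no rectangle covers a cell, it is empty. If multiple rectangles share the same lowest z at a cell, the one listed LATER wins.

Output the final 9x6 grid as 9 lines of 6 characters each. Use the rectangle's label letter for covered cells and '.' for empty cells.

......
......
......
......
....AA
....AA
...BAA
...BBC
......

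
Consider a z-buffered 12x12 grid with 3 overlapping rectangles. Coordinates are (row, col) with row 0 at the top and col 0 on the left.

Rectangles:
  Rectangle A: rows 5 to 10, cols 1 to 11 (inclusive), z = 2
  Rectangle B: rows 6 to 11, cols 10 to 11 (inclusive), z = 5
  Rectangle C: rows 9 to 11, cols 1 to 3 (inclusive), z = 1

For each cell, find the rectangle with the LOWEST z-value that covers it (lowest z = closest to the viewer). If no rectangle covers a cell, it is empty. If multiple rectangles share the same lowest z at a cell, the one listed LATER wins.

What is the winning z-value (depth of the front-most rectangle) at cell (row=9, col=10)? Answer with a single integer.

Check cell (9,10):
  A: rows 5-10 cols 1-11 z=2 -> covers; best now A (z=2)
  B: rows 6-11 cols 10-11 z=5 -> covers; best now A (z=2)
  C: rows 9-11 cols 1-3 -> outside (col miss)
Winner: A at z=2

Answer: 2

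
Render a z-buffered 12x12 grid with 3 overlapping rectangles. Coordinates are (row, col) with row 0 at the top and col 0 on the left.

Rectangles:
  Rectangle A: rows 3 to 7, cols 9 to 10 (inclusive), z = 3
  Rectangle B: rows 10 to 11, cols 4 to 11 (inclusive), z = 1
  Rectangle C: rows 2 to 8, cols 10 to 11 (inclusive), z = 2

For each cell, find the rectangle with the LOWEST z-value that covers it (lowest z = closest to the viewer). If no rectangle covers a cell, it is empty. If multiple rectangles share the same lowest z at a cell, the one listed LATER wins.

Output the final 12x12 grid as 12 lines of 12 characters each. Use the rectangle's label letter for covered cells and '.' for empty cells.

............
............
..........CC
.........ACC
.........ACC
.........ACC
.........ACC
.........ACC
..........CC
............
....BBBBBBBB
....BBBBBBBB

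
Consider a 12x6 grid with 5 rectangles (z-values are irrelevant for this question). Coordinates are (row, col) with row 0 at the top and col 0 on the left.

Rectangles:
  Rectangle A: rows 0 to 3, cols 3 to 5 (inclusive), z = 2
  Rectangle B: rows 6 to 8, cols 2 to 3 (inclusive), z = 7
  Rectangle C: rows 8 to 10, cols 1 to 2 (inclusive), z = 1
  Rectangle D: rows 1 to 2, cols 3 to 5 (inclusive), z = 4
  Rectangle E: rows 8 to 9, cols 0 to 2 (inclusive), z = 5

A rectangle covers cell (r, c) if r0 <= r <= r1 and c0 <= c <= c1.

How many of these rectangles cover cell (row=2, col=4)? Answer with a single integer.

Check cell (2,4):
  A: rows 0-3 cols 3-5 -> covers
  B: rows 6-8 cols 2-3 -> outside (row miss)
  C: rows 8-10 cols 1-2 -> outside (row miss)
  D: rows 1-2 cols 3-5 -> covers
  E: rows 8-9 cols 0-2 -> outside (row miss)
Count covering = 2

Answer: 2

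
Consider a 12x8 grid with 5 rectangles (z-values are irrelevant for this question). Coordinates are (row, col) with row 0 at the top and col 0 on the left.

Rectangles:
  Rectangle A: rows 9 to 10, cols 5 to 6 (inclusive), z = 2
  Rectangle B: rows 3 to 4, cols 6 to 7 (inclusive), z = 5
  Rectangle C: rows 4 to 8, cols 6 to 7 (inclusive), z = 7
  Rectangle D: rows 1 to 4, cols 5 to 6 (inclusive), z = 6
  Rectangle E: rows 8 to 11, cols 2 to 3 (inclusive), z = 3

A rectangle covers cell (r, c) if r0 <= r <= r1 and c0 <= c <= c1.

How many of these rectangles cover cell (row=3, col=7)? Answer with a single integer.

Answer: 1

Derivation:
Check cell (3,7):
  A: rows 9-10 cols 5-6 -> outside (row miss)
  B: rows 3-4 cols 6-7 -> covers
  C: rows 4-8 cols 6-7 -> outside (row miss)
  D: rows 1-4 cols 5-6 -> outside (col miss)
  E: rows 8-11 cols 2-3 -> outside (row miss)
Count covering = 1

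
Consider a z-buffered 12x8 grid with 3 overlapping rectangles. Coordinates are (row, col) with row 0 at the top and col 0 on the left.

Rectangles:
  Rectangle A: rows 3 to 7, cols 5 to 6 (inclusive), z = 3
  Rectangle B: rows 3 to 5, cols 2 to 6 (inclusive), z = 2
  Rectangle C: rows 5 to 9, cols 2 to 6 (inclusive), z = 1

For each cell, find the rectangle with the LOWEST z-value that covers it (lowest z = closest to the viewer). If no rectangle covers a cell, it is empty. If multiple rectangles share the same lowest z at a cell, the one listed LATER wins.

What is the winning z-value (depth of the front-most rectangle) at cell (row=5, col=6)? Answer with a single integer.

Answer: 1

Derivation:
Check cell (5,6):
  A: rows 3-7 cols 5-6 z=3 -> covers; best now A (z=3)
  B: rows 3-5 cols 2-6 z=2 -> covers; best now B (z=2)
  C: rows 5-9 cols 2-6 z=1 -> covers; best now C (z=1)
Winner: C at z=1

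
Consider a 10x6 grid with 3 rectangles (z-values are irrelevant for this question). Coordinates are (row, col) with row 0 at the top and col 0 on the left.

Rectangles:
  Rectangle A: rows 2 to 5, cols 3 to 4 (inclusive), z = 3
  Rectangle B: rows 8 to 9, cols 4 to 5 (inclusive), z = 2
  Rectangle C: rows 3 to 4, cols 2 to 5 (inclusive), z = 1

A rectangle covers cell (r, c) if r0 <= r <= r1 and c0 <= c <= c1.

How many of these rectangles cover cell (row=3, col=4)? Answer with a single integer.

Check cell (3,4):
  A: rows 2-5 cols 3-4 -> covers
  B: rows 8-9 cols 4-5 -> outside (row miss)
  C: rows 3-4 cols 2-5 -> covers
Count covering = 2

Answer: 2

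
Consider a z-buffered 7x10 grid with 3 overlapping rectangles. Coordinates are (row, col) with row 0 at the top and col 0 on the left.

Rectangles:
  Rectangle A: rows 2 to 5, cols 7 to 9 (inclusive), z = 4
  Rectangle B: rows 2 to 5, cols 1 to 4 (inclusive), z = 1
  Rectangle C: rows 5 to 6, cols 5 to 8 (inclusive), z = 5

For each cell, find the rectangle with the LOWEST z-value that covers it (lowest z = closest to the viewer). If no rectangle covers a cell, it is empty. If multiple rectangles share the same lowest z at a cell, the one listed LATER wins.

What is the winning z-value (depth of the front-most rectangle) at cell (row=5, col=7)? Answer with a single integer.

Answer: 4

Derivation:
Check cell (5,7):
  A: rows 2-5 cols 7-9 z=4 -> covers; best now A (z=4)
  B: rows 2-5 cols 1-4 -> outside (col miss)
  C: rows 5-6 cols 5-8 z=5 -> covers; best now A (z=4)
Winner: A at z=4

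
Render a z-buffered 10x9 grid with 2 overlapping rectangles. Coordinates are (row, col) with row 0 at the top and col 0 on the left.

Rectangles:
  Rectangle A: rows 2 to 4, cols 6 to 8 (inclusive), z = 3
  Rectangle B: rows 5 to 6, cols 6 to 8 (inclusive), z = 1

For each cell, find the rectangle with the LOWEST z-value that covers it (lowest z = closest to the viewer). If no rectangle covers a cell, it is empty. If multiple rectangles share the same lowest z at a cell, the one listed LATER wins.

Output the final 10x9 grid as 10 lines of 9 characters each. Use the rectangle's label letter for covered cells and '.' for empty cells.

.........
.........
......AAA
......AAA
......AAA
......BBB
......BBB
.........
.........
.........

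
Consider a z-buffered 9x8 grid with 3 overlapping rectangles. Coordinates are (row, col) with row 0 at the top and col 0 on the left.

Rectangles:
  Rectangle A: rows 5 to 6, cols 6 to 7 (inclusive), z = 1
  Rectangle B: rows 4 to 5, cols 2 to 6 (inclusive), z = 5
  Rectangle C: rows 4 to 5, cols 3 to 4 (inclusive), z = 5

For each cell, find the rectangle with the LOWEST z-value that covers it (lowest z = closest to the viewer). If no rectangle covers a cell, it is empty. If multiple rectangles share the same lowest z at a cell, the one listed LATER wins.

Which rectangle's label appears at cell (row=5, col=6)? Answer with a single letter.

Answer: A

Derivation:
Check cell (5,6):
  A: rows 5-6 cols 6-7 z=1 -> covers; best now A (z=1)
  B: rows 4-5 cols 2-6 z=5 -> covers; best now A (z=1)
  C: rows 4-5 cols 3-4 -> outside (col miss)
Winner: A at z=1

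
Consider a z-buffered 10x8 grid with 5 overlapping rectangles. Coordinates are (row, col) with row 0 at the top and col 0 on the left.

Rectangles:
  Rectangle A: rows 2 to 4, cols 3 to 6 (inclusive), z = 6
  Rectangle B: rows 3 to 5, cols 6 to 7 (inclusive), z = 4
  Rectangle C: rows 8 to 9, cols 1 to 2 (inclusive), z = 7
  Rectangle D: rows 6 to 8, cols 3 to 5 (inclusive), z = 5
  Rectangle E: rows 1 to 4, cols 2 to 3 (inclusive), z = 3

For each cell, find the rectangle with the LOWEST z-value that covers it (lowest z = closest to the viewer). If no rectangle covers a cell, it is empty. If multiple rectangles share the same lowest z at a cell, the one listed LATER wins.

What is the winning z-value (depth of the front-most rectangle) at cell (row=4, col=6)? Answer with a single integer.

Check cell (4,6):
  A: rows 2-4 cols 3-6 z=6 -> covers; best now A (z=6)
  B: rows 3-5 cols 6-7 z=4 -> covers; best now B (z=4)
  C: rows 8-9 cols 1-2 -> outside (row miss)
  D: rows 6-8 cols 3-5 -> outside (row miss)
  E: rows 1-4 cols 2-3 -> outside (col miss)
Winner: B at z=4

Answer: 4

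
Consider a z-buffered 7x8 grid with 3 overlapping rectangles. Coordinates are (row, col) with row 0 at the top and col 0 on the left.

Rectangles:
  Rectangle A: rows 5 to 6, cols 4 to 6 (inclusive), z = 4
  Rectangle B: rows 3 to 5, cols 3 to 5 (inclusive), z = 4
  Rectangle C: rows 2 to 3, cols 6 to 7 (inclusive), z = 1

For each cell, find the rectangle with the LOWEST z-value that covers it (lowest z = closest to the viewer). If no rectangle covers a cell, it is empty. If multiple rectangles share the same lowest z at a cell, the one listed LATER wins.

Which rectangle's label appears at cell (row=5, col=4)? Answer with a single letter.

Check cell (5,4):
  A: rows 5-6 cols 4-6 z=4 -> covers; best now A (z=4)
  B: rows 3-5 cols 3-5 z=4 -> covers; best now B (z=4)
  C: rows 2-3 cols 6-7 -> outside (row miss)
Winner: B at z=4

Answer: B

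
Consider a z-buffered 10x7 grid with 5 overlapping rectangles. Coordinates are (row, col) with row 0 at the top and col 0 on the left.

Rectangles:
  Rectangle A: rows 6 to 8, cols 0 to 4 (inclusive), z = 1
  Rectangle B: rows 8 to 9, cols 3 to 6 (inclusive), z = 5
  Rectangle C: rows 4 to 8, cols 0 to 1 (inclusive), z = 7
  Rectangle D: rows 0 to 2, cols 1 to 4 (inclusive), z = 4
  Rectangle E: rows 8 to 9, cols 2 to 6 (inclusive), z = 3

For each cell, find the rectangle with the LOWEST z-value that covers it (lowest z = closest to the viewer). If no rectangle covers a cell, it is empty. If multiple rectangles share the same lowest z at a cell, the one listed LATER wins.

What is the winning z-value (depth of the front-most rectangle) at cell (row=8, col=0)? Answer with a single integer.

Answer: 1

Derivation:
Check cell (8,0):
  A: rows 6-8 cols 0-4 z=1 -> covers; best now A (z=1)
  B: rows 8-9 cols 3-6 -> outside (col miss)
  C: rows 4-8 cols 0-1 z=7 -> covers; best now A (z=1)
  D: rows 0-2 cols 1-4 -> outside (row miss)
  E: rows 8-9 cols 2-6 -> outside (col miss)
Winner: A at z=1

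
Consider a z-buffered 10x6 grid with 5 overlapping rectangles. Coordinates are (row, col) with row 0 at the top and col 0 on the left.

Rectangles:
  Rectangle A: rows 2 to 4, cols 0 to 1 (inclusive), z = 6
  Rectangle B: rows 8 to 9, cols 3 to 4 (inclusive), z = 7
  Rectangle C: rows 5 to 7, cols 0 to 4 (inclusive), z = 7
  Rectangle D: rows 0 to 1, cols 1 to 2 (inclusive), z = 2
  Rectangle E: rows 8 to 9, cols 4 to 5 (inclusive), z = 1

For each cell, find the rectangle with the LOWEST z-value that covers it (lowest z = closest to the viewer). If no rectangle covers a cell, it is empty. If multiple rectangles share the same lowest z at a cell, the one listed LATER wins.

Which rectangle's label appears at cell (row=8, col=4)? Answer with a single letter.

Check cell (8,4):
  A: rows 2-4 cols 0-1 -> outside (row miss)
  B: rows 8-9 cols 3-4 z=7 -> covers; best now B (z=7)
  C: rows 5-7 cols 0-4 -> outside (row miss)
  D: rows 0-1 cols 1-2 -> outside (row miss)
  E: rows 8-9 cols 4-5 z=1 -> covers; best now E (z=1)
Winner: E at z=1

Answer: E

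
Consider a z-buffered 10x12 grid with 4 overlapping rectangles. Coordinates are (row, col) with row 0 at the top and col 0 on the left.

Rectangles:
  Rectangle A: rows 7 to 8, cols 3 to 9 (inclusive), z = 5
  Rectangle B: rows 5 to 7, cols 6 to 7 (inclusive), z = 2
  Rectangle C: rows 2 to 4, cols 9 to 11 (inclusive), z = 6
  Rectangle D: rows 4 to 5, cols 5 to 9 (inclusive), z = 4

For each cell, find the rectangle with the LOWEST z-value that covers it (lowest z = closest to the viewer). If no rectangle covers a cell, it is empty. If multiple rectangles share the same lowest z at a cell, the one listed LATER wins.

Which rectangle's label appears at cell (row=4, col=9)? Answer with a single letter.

Answer: D

Derivation:
Check cell (4,9):
  A: rows 7-8 cols 3-9 -> outside (row miss)
  B: rows 5-7 cols 6-7 -> outside (row miss)
  C: rows 2-4 cols 9-11 z=6 -> covers; best now C (z=6)
  D: rows 4-5 cols 5-9 z=4 -> covers; best now D (z=4)
Winner: D at z=4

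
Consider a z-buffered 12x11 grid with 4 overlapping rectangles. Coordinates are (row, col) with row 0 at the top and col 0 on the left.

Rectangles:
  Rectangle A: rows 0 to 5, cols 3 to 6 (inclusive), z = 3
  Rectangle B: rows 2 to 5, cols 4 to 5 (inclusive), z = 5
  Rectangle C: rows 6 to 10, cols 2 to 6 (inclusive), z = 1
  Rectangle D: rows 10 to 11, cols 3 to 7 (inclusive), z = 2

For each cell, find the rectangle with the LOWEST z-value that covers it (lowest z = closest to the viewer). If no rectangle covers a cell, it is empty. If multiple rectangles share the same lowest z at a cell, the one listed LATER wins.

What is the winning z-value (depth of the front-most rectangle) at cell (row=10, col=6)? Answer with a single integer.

Answer: 1

Derivation:
Check cell (10,6):
  A: rows 0-5 cols 3-6 -> outside (row miss)
  B: rows 2-5 cols 4-5 -> outside (row miss)
  C: rows 6-10 cols 2-6 z=1 -> covers; best now C (z=1)
  D: rows 10-11 cols 3-7 z=2 -> covers; best now C (z=1)
Winner: C at z=1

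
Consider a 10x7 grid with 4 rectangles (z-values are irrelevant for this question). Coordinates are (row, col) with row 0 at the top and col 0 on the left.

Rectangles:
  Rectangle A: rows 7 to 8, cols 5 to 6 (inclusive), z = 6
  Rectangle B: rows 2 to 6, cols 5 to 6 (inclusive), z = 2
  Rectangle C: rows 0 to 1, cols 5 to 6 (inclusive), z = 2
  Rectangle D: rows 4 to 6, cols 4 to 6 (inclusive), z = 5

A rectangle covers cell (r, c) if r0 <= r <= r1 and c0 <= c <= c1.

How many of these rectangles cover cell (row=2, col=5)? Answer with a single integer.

Check cell (2,5):
  A: rows 7-8 cols 5-6 -> outside (row miss)
  B: rows 2-6 cols 5-6 -> covers
  C: rows 0-1 cols 5-6 -> outside (row miss)
  D: rows 4-6 cols 4-6 -> outside (row miss)
Count covering = 1

Answer: 1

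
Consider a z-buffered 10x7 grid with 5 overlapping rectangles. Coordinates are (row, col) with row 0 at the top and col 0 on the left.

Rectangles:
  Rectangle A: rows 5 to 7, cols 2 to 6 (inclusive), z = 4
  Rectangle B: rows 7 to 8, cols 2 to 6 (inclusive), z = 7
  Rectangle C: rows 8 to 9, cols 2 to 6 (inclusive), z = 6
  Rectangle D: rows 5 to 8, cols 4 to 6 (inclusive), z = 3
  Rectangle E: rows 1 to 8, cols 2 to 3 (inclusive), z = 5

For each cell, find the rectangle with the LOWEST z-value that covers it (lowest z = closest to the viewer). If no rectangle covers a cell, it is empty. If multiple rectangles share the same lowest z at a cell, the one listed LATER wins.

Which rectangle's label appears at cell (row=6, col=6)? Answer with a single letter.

Answer: D

Derivation:
Check cell (6,6):
  A: rows 5-7 cols 2-6 z=4 -> covers; best now A (z=4)
  B: rows 7-8 cols 2-6 -> outside (row miss)
  C: rows 8-9 cols 2-6 -> outside (row miss)
  D: rows 5-8 cols 4-6 z=3 -> covers; best now D (z=3)
  E: rows 1-8 cols 2-3 -> outside (col miss)
Winner: D at z=3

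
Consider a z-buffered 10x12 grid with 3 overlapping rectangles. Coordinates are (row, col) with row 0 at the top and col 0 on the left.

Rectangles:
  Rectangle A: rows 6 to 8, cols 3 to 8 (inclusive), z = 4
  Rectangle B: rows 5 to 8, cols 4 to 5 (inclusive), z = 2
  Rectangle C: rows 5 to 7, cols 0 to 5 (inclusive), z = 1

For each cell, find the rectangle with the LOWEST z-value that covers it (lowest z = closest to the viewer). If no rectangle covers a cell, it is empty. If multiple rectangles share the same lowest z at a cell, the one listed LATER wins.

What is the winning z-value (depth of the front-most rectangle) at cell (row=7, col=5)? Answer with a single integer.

Check cell (7,5):
  A: rows 6-8 cols 3-8 z=4 -> covers; best now A (z=4)
  B: rows 5-8 cols 4-5 z=2 -> covers; best now B (z=2)
  C: rows 5-7 cols 0-5 z=1 -> covers; best now C (z=1)
Winner: C at z=1

Answer: 1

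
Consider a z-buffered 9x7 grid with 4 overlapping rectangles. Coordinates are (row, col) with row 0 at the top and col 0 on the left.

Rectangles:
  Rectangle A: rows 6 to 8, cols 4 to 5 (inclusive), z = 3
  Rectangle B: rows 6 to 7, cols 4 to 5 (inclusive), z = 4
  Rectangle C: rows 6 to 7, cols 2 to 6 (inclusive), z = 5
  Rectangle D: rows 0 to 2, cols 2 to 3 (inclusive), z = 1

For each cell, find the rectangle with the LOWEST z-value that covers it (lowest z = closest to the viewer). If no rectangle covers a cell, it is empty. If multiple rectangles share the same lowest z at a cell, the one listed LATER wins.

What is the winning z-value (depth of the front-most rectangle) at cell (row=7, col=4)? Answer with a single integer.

Answer: 3

Derivation:
Check cell (7,4):
  A: rows 6-8 cols 4-5 z=3 -> covers; best now A (z=3)
  B: rows 6-7 cols 4-5 z=4 -> covers; best now A (z=3)
  C: rows 6-7 cols 2-6 z=5 -> covers; best now A (z=3)
  D: rows 0-2 cols 2-3 -> outside (row miss)
Winner: A at z=3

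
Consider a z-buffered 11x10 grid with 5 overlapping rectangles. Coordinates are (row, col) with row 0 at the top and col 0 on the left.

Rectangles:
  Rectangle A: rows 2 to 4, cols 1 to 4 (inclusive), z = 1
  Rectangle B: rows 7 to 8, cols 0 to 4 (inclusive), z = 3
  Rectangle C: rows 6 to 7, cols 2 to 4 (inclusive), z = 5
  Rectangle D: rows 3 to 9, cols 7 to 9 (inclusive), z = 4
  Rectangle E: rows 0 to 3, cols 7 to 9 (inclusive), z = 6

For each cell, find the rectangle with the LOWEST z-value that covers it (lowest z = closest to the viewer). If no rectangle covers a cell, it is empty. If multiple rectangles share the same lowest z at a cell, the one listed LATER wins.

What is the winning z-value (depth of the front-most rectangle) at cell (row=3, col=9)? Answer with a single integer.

Answer: 4

Derivation:
Check cell (3,9):
  A: rows 2-4 cols 1-4 -> outside (col miss)
  B: rows 7-8 cols 0-4 -> outside (row miss)
  C: rows 6-7 cols 2-4 -> outside (row miss)
  D: rows 3-9 cols 7-9 z=4 -> covers; best now D (z=4)
  E: rows 0-3 cols 7-9 z=6 -> covers; best now D (z=4)
Winner: D at z=4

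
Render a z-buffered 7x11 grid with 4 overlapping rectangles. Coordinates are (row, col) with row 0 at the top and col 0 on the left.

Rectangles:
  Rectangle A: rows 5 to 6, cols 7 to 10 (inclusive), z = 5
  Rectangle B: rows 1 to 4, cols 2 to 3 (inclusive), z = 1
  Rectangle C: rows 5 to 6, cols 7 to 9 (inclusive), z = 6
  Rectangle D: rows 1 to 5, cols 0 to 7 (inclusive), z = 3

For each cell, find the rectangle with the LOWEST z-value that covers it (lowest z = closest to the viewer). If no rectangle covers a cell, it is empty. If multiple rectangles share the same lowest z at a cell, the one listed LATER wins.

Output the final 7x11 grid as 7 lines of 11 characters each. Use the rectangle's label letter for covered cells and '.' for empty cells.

...........
DDBBDDDD...
DDBBDDDD...
DDBBDDDD...
DDBBDDDD...
DDDDDDDDAAA
.......AAAA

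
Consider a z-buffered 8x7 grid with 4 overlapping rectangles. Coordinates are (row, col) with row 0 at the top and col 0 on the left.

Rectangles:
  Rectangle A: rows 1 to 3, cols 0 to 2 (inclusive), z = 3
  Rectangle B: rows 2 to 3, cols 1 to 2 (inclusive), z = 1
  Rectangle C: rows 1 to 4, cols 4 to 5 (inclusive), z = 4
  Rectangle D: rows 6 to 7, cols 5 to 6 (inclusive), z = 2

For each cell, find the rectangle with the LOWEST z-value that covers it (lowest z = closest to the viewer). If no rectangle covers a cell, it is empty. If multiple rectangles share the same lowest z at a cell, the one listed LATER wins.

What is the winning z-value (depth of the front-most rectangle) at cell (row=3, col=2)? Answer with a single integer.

Answer: 1

Derivation:
Check cell (3,2):
  A: rows 1-3 cols 0-2 z=3 -> covers; best now A (z=3)
  B: rows 2-3 cols 1-2 z=1 -> covers; best now B (z=1)
  C: rows 1-4 cols 4-5 -> outside (col miss)
  D: rows 6-7 cols 5-6 -> outside (row miss)
Winner: B at z=1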